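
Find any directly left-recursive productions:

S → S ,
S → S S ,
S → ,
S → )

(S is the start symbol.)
Yes, S is left-recursive

Direct left recursion occurs when N → N α for some non-terminal N (the right-hand side begins with the left-hand side itself).

S → S ,: LEFT RECURSIVE (starts with S)
S → S S ,: LEFT RECURSIVE (starts with S)
S → ,: starts with ','
S → ): starts with ')'

The grammar has direct left recursion on: S.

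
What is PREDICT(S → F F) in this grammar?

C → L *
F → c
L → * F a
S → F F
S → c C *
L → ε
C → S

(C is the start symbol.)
PREDICT(S → F F) = (FIRST(RHS) \ {ε}) ∪ (FOLLOW(S) if ε ∈ FIRST(RHS), i.e. RHS ⇒* ε)
FIRST(F) = { 'c' }
FIRST(F F) = { 'c' }
ε ∉ FIRST(F F), so FOLLOW(S) is not added.
PREDICT(S → F F) = { 'c' }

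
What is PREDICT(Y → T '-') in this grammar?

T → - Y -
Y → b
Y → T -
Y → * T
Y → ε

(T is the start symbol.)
{ '-' }

PREDICT(Y → T '-') = (FIRST(RHS) \ {ε}) ∪ (FOLLOW(Y) if ε ∈ FIRST(RHS), i.e. RHS ⇒* ε)
FIRST(T) = { '-' }
FIRST(T '-') = { '-' }
ε ∉ FIRST(T '-'), so FOLLOW(Y) is not added.
PREDICT(Y → T '-') = { '-' }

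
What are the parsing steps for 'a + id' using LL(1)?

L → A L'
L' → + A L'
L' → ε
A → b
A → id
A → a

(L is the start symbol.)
Stack is shown with the top on the left.

Stack     Input     Action
--------------------------
L $       a + id $  output L → A L'
A L' $    a + id $  output A → a
a L' $    a + id $  match 'a'
L' $      + id $    output L' → + A L'
+ A L' $  + id $    match '+'
A L' $    id $      output A → id
id L' $   id $      match 'id'
L' $      $         output L' → ε
$         $         accept

The string is accepted.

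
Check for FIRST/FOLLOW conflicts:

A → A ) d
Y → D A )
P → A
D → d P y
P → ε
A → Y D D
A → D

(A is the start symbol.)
No FIRST/FOLLOW conflicts.

Nullable non-terminals: P.
FIRST sets used below: FIRST(A) = { 'd' }

P: nullable alternative(s) P → ε; FOLLOW(P) = { 'y' }
  P → A: FIRST \ {ε} = { 'd' } — disjoint from FOLLOW(P)
  P → ε: FIRST \ {ε} = { } — this is the only nullable alternative, skip

A, D, Y have no nullable alternative, so no FIRST/FOLLOW check is needed there.

No FIRST/FOLLOW conflicts found.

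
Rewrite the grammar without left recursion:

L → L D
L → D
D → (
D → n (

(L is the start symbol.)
L is directly left-recursive. The standard transformation for
  A → A α₁ | ... | A α_m | β₁ | ... | β_n
is
  A  → β₁ A' | ... | β_n A'
  A' → α₁ A' | ... | α_m A' | ε

L → D becomes L → D L'
L → L D becomes L' → D L'
Add L' → ε

Productions for other non-terminals are unchanged:
  D → (
  D → n (

Resulting grammar:
L → D L'
L' → D L'
L' → ε
D → (
D → n (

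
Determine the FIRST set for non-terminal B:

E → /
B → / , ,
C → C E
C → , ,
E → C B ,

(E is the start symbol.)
From B → / , ,:
  - '/' is a terminal: add '/' and stop

Collecting: FIRST(B) = { '/' }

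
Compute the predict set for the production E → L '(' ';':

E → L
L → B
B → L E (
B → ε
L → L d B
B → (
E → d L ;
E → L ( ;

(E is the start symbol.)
PREDICT(E → L '(' ';') = (FIRST(RHS) \ {ε}) ∪ (FOLLOW(E) if ε ∈ FIRST(RHS), i.e. RHS ⇒* ε)
FIRST(L) = { '(', 'd', ε }
FIRST(L '(' ';') = { '(', 'd' }
ε ∉ FIRST(L '(' ';'), so FOLLOW(E) is not added.
PREDICT(E → L '(' ';') = { '(', 'd' }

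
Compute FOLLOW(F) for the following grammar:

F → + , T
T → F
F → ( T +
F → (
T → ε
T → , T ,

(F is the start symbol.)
{ $, '+', ',' }

To compute FOLLOW(F), find every occurrence of F on a right-hand side N → α F β: add FIRST(β) \ {ε}, and if β is empty or nullable also add FOLLOW(N). Iterate to a fixed point.

F is the start symbol, so $ ∈ FOLLOW(F).
In T → F: F is at the end, add FOLLOW(T)

The FOLLOW sets referred to above (computed the same way, to a fixed point):
  FOLLOW(T) = { $, '+', ',' }

Taking the union: FOLLOW(F) = { $, '+', ',' }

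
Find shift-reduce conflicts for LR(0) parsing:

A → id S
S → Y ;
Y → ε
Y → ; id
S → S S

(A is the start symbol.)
Augment with A' → A and build the canonical LR(0) collection (I0 = CLOSURE({[A' → . A]}), then GOTO on every symbol after a dot until no new states appear). It has 9 states:
  I0: { [A → . id S], [A' → . A] }  — shift
  I1: { [A' → A .] }  — accept
  I2: { [A → id . S], [S → . S S], [S → . Y ;], [Y → . ; id], [Y → .] }  — shift, reduce
  I3: { [Y → ; . id] }  — shift
  I4: { [A → id S .], [S → . S S], [S → . Y ;], [S → S . S], [Y → . ; id], [Y → .] }  — shift, 2 reduces
  I5: { [S → Y . ;] }  — shift
  I6: { [S → Y ; .] }  — reduce
  I7: { [S → . S S], [S → . Y ;], [S → S . S], [S → S S .], [Y → . ; id], [Y → .] }  — shift, 2 reduces
  I8: { [Y → ; id .] }  — reduce

I2 contains reduce item [Y → .] and shift item [Y → . ; id] — shift-reduce conflict.
I4 contains reduce items [A → id S .], [Y → .] and shift item [Y → . ; id] — shift-reduce conflict.
I7 contains reduce items [S → S S .], [Y → .] and shift item [Y → . ; id] — shift-reduce conflict.

Answer: Yes — I2: [Y → .] vs [Y → . ; id]; I4: [A → id S .] vs [Y → . ; id]; I7: [S → S S .] vs [Y → . ; id]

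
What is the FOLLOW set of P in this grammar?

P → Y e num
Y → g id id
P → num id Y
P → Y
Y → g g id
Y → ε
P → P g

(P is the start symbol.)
{ $, 'g' }

To compute FOLLOW(P), find every occurrence of P on a right-hand side N → α P β: add FIRST(β) \ {ε}, and if β is empty or nullable also add FOLLOW(N). Iterate to a fixed point.

P is the start symbol, so $ ∈ FOLLOW(P).
In P → P g: P is followed by g, add FIRST(g) \ {ε} = { 'g' }

Taking the union: FOLLOW(P) = { $, 'g' }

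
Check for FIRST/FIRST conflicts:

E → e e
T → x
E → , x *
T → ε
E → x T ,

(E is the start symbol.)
A FIRST/FIRST conflict occurs when two productions N → α and N → β for the same non-terminal have FIRST(α) ∩ FIRST(β) ≠ ∅ (with ε ∈ FIRST of a nullable right-hand side, so two nullable alternatives also conflict).

Productions for E:
  E → e e: FIRST = { 'e' }
  E → , x *: FIRST = { ',' }
  E → x T ,: FIRST = { 'x' }
Productions for T:
  T → x: FIRST = { 'x' }
  T → ε: FIRST = { ε }

All alternatives of each non-terminal have pairwise disjoint FIRST sets.

Answer: No FIRST/FIRST conflicts.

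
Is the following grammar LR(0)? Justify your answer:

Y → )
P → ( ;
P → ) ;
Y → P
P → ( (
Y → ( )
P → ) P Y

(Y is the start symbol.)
No. Shift-reduce conflict between [Y → ) .] and [P → . ( (]

Augment with Y' → Y and build the canonical LR(0) collection (I0 = CLOSURE({[Y' → . Y]}), then GOTO on every symbol after a dot until no new states appear). It has 13 states:
  I0: { [P → . ( (], [P → . ( ;], [P → . ) ;], [P → . ) P Y], [Y → . ( )], [Y → . )], [Y → . P], [Y' → . Y] }  — shift
  I1: { [P → ( . (], [P → ( . ;], [Y → ( . )] }  — shift
  I2: { [P → ) . ;], [P → ) . P Y], [P → . ( (], [P → . ( ;], [P → . ) ;], [P → . ) P Y], [Y → ) .] }  — shift, reduce
  I3: { [Y → P .] }  — reduce
  I4: { [Y' → Y .] }  — accept
  I5: { [P → ( . (], [P → ( . ;] }  — shift
  I6: { [P → ) . ;], [P → ) . P Y], [P → . ( (], [P → . ( ;], [P → . ) ;], [P → . ) P Y] }  — shift
  I7: { [P → ) ; .] }  — reduce
  I8: { [P → ) P . Y], [P → . ( (], [P → . ( ;], [P → . ) ;], [P → . ) P Y], [Y → . ( )], [Y → . )], [Y → . P] }  — shift
  I9: { [P → ) P Y .] }  — reduce
  I10: { [P → ( ( .] }  — reduce
  I11: { [P → ( ; .] }  — reduce
  I12: { [Y → ( ) .] }  — reduce

Conflict in state I2:
  Shift-reduce conflict between [Y → ) .] and [P → . ( (]
So the grammar is NOT LR(0).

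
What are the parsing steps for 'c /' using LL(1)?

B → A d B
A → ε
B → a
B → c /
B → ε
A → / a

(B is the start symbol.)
LL(1) parsing maintains a stack (initially the start symbol over $) and the input. At each step: if the stack top is a terminal, match it against the current input token; if it is a non-terminal N, replace it with the RHS of M[N, lookahead] (the unique production whose predict set contains the lookahead).

Stack is shown with the top on the left.

Stack  Input  Action
--------------------
B $    c / $  output B → c /
c / $  c / $  match 'c'
/ $    / $    match '/'
$      $      accept

The string is accepted.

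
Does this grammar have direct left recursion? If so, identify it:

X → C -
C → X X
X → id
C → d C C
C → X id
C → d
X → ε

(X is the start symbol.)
Direct left recursion occurs when N → N α for some non-terminal N (the right-hand side begins with the left-hand side itself).

X → C -: starts with C
C → X X: starts with X
X → id: starts with id
C → d C C: starts with d
C → X id: starts with X
C → d: starts with d
X → ε: starts with ε

No direct left recursion found.

Answer: No direct left recursion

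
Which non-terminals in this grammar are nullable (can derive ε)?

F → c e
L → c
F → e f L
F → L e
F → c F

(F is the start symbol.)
None

A non-terminal is nullable if it can derive ε (the empty string): either it has an ε-production, or it has a production whose right-hand side consists entirely of nullable non-terminals.

There are no ε-productions, so no non-terminal can derive ε.
No non-terminals are nullable.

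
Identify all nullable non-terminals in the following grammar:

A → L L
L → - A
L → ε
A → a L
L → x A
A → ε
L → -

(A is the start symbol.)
{ 'A', 'L' }

A non-terminal is nullable if it can derive ε (the empty string): either it has an ε-production, or it has a production whose right-hand side consists entirely of nullable non-terminals.

ε-productions: L → ε, A → ε
So L, A are immediately nullable.
Every non-terminal is now nullable.
Nullable = { 'A', 'L' }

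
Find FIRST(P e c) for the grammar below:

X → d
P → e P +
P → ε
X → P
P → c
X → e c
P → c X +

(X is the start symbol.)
{ 'c', 'e' }

FIRST sets of the non-terminals involved (from the grammar, by fixed-point iteration):
  FIRST(P) = { 'c', 'e', ε }

To compute FIRST(P e c), process the symbols left to right:
Symbol P is a non-terminal. Add FIRST(P) \ {ε} = { 'c', 'e' }
P is nullable (ε ∈ FIRST(P)), continue to the next symbol.
Symbol e is a terminal. Add 'e' and stop.
FIRST(P e c) = { 'c', 'e' }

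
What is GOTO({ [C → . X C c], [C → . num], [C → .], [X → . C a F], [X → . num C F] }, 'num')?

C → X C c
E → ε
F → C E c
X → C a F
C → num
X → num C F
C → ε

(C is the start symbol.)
{ [C → . X C c], [C → . num], [C → .], [C → num .], [X → . C a F], [X → . num C F], [X → num . C F] }

GOTO(I, 'num') = CLOSURE({ [A → αX.β] : [A → α.Xβ] ∈ I, X = 'num' })

Items with dot before 'num', with the dot advanced:
  [C → . num] → [C → num .]
  [X → . num C F] → [X → num . C F]
Closure of the advanced items:
  [X → num . C F] has the dot before C: add [C → . X C c], [C → . num], [C → .]
  [C → . X C c] has the dot before X: add [X → . C a F], [X → . num C F]

GOTO = { [C → . X C c], [C → . num], [C → .], [C → num .], [X → . C a F], [X → . num C F], [X → num . C F] }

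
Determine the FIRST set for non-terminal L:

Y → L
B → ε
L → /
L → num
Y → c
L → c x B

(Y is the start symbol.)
{ '/', 'c', 'num' }

From L → /:
  - '/' is a terminal: add '/' and stop
From L → num:
  - num is a terminal: add 'num' and stop
From L → c x B:
  - c is a terminal: add 'c' and stop

Collecting: FIRST(L) = { '/', 'c', 'num' }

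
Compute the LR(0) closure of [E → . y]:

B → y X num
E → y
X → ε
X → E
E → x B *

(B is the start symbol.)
{ [E → . y] }

Start with: [E → . y]
The dot precedes the terminal y, so nothing is added.

CLOSURE = { [E → . y] }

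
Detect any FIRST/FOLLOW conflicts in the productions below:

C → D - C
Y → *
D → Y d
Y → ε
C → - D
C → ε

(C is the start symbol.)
Nullable non-terminals: C, Y.
FIRST sets used below: FIRST(D) = { '*', 'd' }

C: nullable alternative(s) C → ε; FOLLOW(C) = { $ }
  C → D - C: FIRST \ {ε} = { '*', 'd' } — disjoint from FOLLOW(C)
  C → - D: FIRST \ {ε} = { '-' } — disjoint from FOLLOW(C)
  C → ε: FIRST \ {ε} = { } — this is the only nullable alternative, skip

Y: nullable alternative(s) Y → ε; FOLLOW(Y) = { 'd' }
  Y → *: FIRST \ {ε} = { '*' } — disjoint from FOLLOW(Y)
  Y → ε: FIRST \ {ε} = { } — this is the only nullable alternative, skip

D has no nullable alternative, so no FIRST/FOLLOW check is needed there.

No FIRST/FOLLOW conflicts found.

Answer: No FIRST/FOLLOW conflicts.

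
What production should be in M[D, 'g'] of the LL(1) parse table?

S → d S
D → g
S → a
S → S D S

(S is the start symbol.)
D → g

To find M[D, 'g'], we find productions for D where 'g' is in the predict set (PREDICT(N → α) = (FIRST(α) \ {ε}) ∪ (FOLLOW(N) if α ⇒* ε)).

D → g: PREDICT = { 'g' }
  'g' is in predict set, so this production goes in M[D, 'g']

M[D, 'g'] = D → g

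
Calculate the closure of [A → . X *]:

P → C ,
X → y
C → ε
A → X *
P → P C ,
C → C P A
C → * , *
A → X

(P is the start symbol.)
To compute CLOSURE, for each item [A → α.Bβ] where B is a non-terminal, add [B → .γ] for all productions B → γ; repeat for the newly added items until nothing changes.

Start with: [A → . X *]
  [A → . X *] has the dot before X: add [X → . y]
No further items can be added.

CLOSURE = { [A → . X *], [X → . y] }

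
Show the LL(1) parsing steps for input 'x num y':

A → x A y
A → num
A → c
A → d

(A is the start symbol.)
LL(1) parsing maintains a stack (initially the start symbol over $) and the input. At each step: if the stack top is a terminal, match it against the current input token; if it is a non-terminal N, replace it with the RHS of M[N, lookahead] (the unique production whose predict set contains the lookahead).

Stack is shown with the top on the left.

Stack    Input      Action
--------------------------
A $      x num y $  output A → x A y
x A y $  x num y $  match 'x'
A y $    num y $    output A → num
num y $  num y $    match 'num'
y $      y $        match 'y'
$        $          accept

The string is accepted.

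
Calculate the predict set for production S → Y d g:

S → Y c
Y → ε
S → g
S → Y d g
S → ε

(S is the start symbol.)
{ 'd' }

PREDICT(S → Y d g) = (FIRST(RHS) \ {ε}) ∪ (FOLLOW(S) if ε ∈ FIRST(RHS), i.e. RHS ⇒* ε)
FIRST(Y) = { ε }
FIRST(Y d g) = { 'd' }
ε ∉ FIRST(Y d g), so FOLLOW(S) is not added.
PREDICT(S → Y d g) = { 'd' }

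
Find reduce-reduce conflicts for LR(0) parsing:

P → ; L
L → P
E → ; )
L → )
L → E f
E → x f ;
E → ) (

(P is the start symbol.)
Yes — I12: [E → ; ) .] vs [L → ) .]

A reduce-reduce conflict occurs when an LR(0) state has two complete items [A → α .] and [B → β .] — both call for a reduction, and with no lookahead the parser cannot choose between them.

Augment with P' → P and build the canonical LR(0) collection (I0 = CLOSURE({[P' → . P]}), then GOTO on every symbol after a dot until no new states appear). It has 14 states:
  I0: { [P → . ; L], [P' → . P] }  — shift
  I1: { [E → . ) (], [E → . ; )], [E → . x f ;], [L → . )], [L → . E f], [L → . P], [P → . ; L], [P → ; . L] }  — shift
  I2: { [P' → P .] }  — accept
  I3: { [E → ) . (], [L → ) .] }  — shift, reduce
  I4: { [E → . ) (], [E → . ; )], [E → . x f ;], [E → ; . )], [L → . )], [L → . E f], [L → . P], [P → . ; L], [P → ; . L] }  — shift
  I5: { [L → E . f] }  — shift
  I6: { [P → ; L .] }  — reduce
  I7: { [L → P .] }  — reduce
  I8: { [E → x . f ;] }  — shift
  I9: { [E → x f . ;] }  — shift
  I10: { [E → x f ; .] }  — reduce
  I11: { [L → E f .] }  — reduce
  I12: { [E → ) . (], [E → ; ) .], [L → ) .] }  — shift, 2 reduces
  I13: { [E → ) ( .] }  — reduce

I12 contains complete items [E → ; ) .], [L → ) .] — reduce-reduce conflict.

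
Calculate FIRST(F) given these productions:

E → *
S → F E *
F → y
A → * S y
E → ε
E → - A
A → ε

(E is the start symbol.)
{ 'y' }

From F → y:
  - y is a terminal: add 'y' and stop

Collecting: FIRST(F) = { 'y' }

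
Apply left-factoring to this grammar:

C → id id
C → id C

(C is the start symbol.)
Left-factoring transforms A → αβ₁ | αβ₂ into A → αA' and A' → β₁ | β₂
(α is the longest common prefix among the alternatives). Repeat until
no nonterminal has two alternatives with a common prefix.

Round 1: C has alternatives sharing prefix 'id'. Introduce C': C → id C'
  Add: C' → id
  Add: C' → C

No remaining common prefixes — done.

Resulting grammar:
C → id C'
C' → id
C' → C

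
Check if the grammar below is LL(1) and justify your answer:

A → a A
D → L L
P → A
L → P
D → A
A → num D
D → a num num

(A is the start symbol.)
No. Predict set conflict for D: { 'a', 'num' }

Relevant sets:
  FIRST(L) = { 'a', 'num' }
  FIRST(A) = { 'a', 'num' }

For A:
  PREDICT(A → a A) = { 'a' }
  PREDICT(A → num D) = { 'num' }
For D:
  PREDICT(D → L L) = { 'a', 'num' }
  PREDICT(D → A) = { 'a', 'num' }
  PREDICT(D → a num num) = { 'a' }
P, L have a single production, so nothing to check there.

Conflict found: Predict set conflict for D: { 'a', 'num' }
The grammar is NOT LL(1).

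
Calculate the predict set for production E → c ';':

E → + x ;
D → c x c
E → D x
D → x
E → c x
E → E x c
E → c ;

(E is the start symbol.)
PREDICT(E → c ';') = (FIRST(RHS) \ {ε}) ∪ (FOLLOW(E) if ε ∈ FIRST(RHS), i.e. RHS ⇒* ε)
FIRST(c ';') = { 'c' }
ε ∉ FIRST(c ';'), so FOLLOW(E) is not added.
PREDICT(E → c ';') = { 'c' }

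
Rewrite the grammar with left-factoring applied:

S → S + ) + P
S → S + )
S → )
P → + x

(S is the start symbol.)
S → S + ) S'
S' → + P
S' → ε
S → )
P → + x

Left-factoring transforms A → αβ₁ | αβ₂ into A → αA' and A' → β₁ | β₂
(α is the longest common prefix among the alternatives). Repeat until
no nonterminal has two alternatives with a common prefix.

Round 1: S has alternatives sharing prefix 'S + )'. Introduce S': S → S + ) S'
  Add: S' → + P
  Add: S' → ε

No remaining common prefixes — done.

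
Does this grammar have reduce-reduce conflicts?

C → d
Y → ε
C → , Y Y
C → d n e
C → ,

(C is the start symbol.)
Yes — I1: [C → , .] vs [Y → .]

A reduce-reduce conflict occurs when an LR(0) state has two complete items [A → α .] and [B → β .] — both call for a reduction, and with no lookahead the parser cannot choose between them.

Augment with C' → C and build the canonical LR(0) collection (I0 = CLOSURE({[C' → . C]}), then GOTO on every symbol after a dot until no new states appear). It has 8 states:
  I0: { [C → . , Y Y], [C → . ,], [C → . d n e], [C → . d], [C' → . C] }  — shift
  I1: { [C → , . Y Y], [C → , .], [Y → .] }  — 2 reduces
  I2: { [C' → C .] }  — accept
  I3: { [C → d . n e], [C → d .] }  — shift, reduce
  I4: { [C → d n . e] }  — shift
  I5: { [C → d n e .] }  — reduce
  I6: { [C → , Y . Y], [Y → .] }  — reduce
  I7: { [C → , Y Y .] }  — reduce

I1 contains complete items [C → , .], [Y → .] — reduce-reduce conflict.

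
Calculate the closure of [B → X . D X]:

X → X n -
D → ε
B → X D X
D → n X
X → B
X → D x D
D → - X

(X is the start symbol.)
{ [B → X . D X], [D → . - X], [D → . n X], [D → .] }

To compute CLOSURE, for each item [A → α.Bβ] where B is a non-terminal, add [B → .γ] for all productions B → γ; repeat for the newly added items until nothing changes.

Start with: [B → X . D X]
  [B → X . D X] has the dot before D: add [D → .], [D → . n X], [D → . - X]
No further items can be added.

CLOSURE = { [B → X . D X], [D → . - X], [D → . n X], [D → .] }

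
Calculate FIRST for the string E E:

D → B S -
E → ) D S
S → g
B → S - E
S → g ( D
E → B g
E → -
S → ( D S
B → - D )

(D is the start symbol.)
FIRST sets of the non-terminals involved (from the grammar, by fixed-point iteration):
  FIRST(E) = { '(', ')', '-', 'g' }

To compute FIRST(E E), process the symbols left to right:
Symbol E is a non-terminal. Add FIRST(E) \ {ε} = { '(', ')', '-', 'g' }
E is not nullable (ε ∉ FIRST(E)), so stop here.
FIRST(E E) = { '(', ')', '-', 'g' }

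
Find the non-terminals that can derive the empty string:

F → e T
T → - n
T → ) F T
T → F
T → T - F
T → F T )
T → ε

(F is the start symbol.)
A non-terminal is nullable if it can derive ε (the empty string): either it has an ε-production, or it has a production whose right-hand side consists entirely of nullable non-terminals.

ε-productions: T → ε
So T is immediately nullable.
No further non-terminal can be added: every production for the remaining non-terminals contains a terminal or a non-nullable non-terminal.
Nullable = { 'T' }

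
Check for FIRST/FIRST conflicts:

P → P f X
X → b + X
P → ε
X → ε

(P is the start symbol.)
No FIRST/FIRST conflicts.

A FIRST/FIRST conflict occurs when two productions N → α and N → β for the same non-terminal have FIRST(α) ∩ FIRST(β) ≠ ∅ (with ε ∈ FIRST of a nullable right-hand side, so two nullable alternatives also conflict).

FIRST sets of the non-terminals at (or reachable through a nullable prefix from) the front of some alternative:
  FIRST(P) = { 'f', ε }

Productions for P:
  P → P f X: FIRST = { 'f' }
  P → ε: FIRST = { ε }
Productions for X:
  X → b + X: FIRST = { 'b' }
  X → ε: FIRST = { ε }

All alternatives of each non-terminal have pairwise disjoint FIRST sets.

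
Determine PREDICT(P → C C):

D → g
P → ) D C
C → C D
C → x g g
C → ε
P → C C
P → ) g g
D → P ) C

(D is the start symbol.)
{ ')', 'g', 'x' }

PREDICT(P → C C) = (FIRST(RHS) \ {ε}) ∪ (FOLLOW(P) if ε ∈ FIRST(RHS), i.e. RHS ⇒* ε)
FIRST(C) = { ')', 'g', 'x', ε }
FIRST(C C) = { ')', 'g', 'x', ε }
ε ∈ FIRST(C C) (the right-hand side is nullable), so add FOLLOW(P) = { ')' }
PREDICT(P → C C) = { ')', 'g', 'x' }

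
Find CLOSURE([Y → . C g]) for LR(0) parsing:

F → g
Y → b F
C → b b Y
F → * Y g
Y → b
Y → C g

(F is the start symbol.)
{ [C → . b b Y], [Y → . C g] }

Start with: [Y → . C g]
  [Y → . C g] has the dot before C: add [C → . b b Y]
No further items can be added.

CLOSURE = { [C → . b b Y], [Y → . C g] }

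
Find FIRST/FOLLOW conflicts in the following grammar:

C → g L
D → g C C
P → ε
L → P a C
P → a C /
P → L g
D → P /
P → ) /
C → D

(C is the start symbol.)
A FIRST/FOLLOW conflict occurs when a non-terminal N has a nullable alternative N → β (β ⇒* ε) and another alternative N → α with FIRST(α) ∩ FOLLOW(N) ≠ ∅: on such a lookahead the parser cannot decide between expanding α and letting N vanish via β.

Nullable non-terminals: P.
FIRST sets used below: FIRST(L) = { ')', 'a' }

P: nullable alternative(s) P → ε; FOLLOW(P) = { '/', 'a' }
  P → ε: FIRST \ {ε} = { } — this is the only nullable alternative, skip
  P → a C /: FIRST \ {ε} = { 'a' } — overlaps FOLLOW(P) on { 'a' }: CONFLICT
  P → L g: FIRST \ {ε} = { ')', 'a' } — overlaps FOLLOW(P) on { 'a' }: CONFLICT
  P → ) /: FIRST \ {ε} = { ')' } — disjoint from FOLLOW(P)

C, D, L have no nullable alternative, so no FIRST/FOLLOW check is needed there.

So the grammar has 2 FIRST/FOLLOW conflicts (marked CONFLICT above).

Answer: Yes. P → a C '/' with FOLLOW(P) on { 'a' }; P → L g with FOLLOW(P) on { 'a' }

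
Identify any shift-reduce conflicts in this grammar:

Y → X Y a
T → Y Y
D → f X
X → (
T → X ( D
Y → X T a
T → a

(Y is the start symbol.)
Yes — I10: [X → ( .] vs [D → . f X]

A shift-reduce conflict occurs when an LR(0) state has both:
  - a complete (reduce) item [A → α .] (dot at the end), and
  - a shift item [B → β . c γ] (dot before a terminal).

Augment with Y' → Y and build the canonical LR(0) collection (I0 = CLOSURE({[Y' → . Y]}), then GOTO on every symbol after a dot until no new states appear). It has 15 states:
  I0: { [X → . (], [Y → . X T a], [Y → . X Y a], [Y' → . Y] }  — shift
  I1: { [X → ( .] }  — reduce
  I2: { [T → . X ( D], [T → . Y Y], [T → . a], [X → . (], [Y → . X T a], [Y → . X Y a], [Y → X . T a], [Y → X . Y a] }  — shift
  I3: { [Y' → Y .] }  — accept
  I4: { [Y → X T . a] }  — shift
  I5: { [T → . X ( D], [T → . Y Y], [T → . a], [T → X . ( D], [X → . (], [Y → . X T a], [Y → . X Y a], [Y → X . T a], [Y → X . Y a] }  — shift
  I6: { [T → Y . Y], [X → . (], [Y → . X T a], [Y → . X Y a], [Y → X Y . a] }  — shift
  I7: { [T → a .] }  — reduce
  I8: { [T → Y Y .] }  — reduce
  I9: { [Y → X Y a .] }  — reduce
  I10: { [D → . f X], [T → X ( . D], [X → ( .] }  — shift, reduce
  I11: { [T → X ( D .] }  — reduce
  I12: { [D → f . X], [X → . (] }  — shift
  I13: { [D → f X .] }  — reduce
  I14: { [Y → X T a .] }  — reduce

I10 contains reduce item [X → ( .] and shift item [D → . f X] — shift-reduce conflict.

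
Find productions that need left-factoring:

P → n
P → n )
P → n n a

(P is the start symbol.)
Yes, P has productions with common prefix 'n'

Left-factoring is needed when two productions for the same non-terminal
share a common prefix on the right-hand side.

Productions for P:
  P → n
  P → n )
  P → n n a

Found common prefix 'n' in productions for P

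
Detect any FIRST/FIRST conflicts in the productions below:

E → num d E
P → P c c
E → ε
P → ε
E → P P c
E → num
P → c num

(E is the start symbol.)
A FIRST/FIRST conflict occurs when two productions N → α and N → β for the same non-terminal have FIRST(α) ∩ FIRST(β) ≠ ∅ (with ε ∈ FIRST of a nullable right-hand side, so two nullable alternatives also conflict).

FIRST sets of the non-terminals at (or reachable through a nullable prefix from) the front of some alternative:
  FIRST(P) = { 'c', ε }

Productions for E:
  E → num d E: FIRST = { 'num' }
  E → ε: FIRST = { ε }
  E → P P c: FIRST = { 'c' }
  E → num: FIRST = { 'num' }
Productions for P:
  P → P c c: FIRST = { 'c' }
  P → ε: FIRST = { ε }
  P → c num: FIRST = { 'c' }

Conflict for E: E → num d E and E → num
  Overlap: { 'num' }
Conflict for P: P → P c c and P → c num
  Overlap: { 'c' }

Answer: Yes. E → num d E / E → num on { 'num' }; P → P c c / P → c num on { 'c' }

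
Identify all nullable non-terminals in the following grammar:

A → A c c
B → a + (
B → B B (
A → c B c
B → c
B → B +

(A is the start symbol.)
None

A non-terminal is nullable if it can derive ε (the empty string): either it has an ε-production, or it has a production whose right-hand side consists entirely of nullable non-terminals.

There are no ε-productions, so no non-terminal can derive ε.
No non-terminals are nullable.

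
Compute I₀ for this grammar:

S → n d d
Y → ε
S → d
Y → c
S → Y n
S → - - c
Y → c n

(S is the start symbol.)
First, augment the grammar with S' → S
I₀ = CLOSURE({ [S' → . S] }):
  [S' → . S] has the dot before S: add [S → . n d d], [S → . d], [S → . Y n], [S → . - - c]
  [S → . Y n] has the dot before Y: add [Y → .], [Y → . c], [Y → . c n]
No further items can be added.

I₀ = { [S → . - - c], [S → . Y n], [S → . d], [S → . n d d], [S' → . S], [Y → . c n], [Y → . c], [Y → .] }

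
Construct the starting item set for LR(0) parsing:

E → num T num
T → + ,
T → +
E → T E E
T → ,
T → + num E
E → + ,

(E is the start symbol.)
{ [E → . + ,], [E → . T E E], [E → . num T num], [E' → . E], [T → . + ,], [T → . + num E], [T → . +], [T → . ,] }

First, augment the grammar with E' → E
I₀ = CLOSURE({ [E' → . E] }):
  [E' → . E] has the dot before E: add [E → . num T num], [E → . T E E], [E → . + ,]
  [E → . T E E] has the dot before T: add [T → . + ,], [T → . +], [T → . ,], [T → . + num E]
No further items can be added.

I₀ = { [E → . + ,], [E → . T E E], [E → . num T num], [E' → . E], [T → . + ,], [T → . + num E], [T → . +], [T → . ,] }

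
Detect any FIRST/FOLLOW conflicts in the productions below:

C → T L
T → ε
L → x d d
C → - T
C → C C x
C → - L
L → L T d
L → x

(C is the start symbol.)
Nullable non-terminals: T.
T has a nullable alternative but only one production, so nothing to check.

C, L have no nullable alternative, so no FIRST/FOLLOW check is needed there.

No FIRST/FOLLOW conflicts found.

Answer: No FIRST/FOLLOW conflicts.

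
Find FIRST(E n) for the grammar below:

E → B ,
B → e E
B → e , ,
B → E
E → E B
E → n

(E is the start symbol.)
FIRST sets of the non-terminals involved (from the grammar, by fixed-point iteration):
  FIRST(E) = { 'e', 'n' }

To compute FIRST(E n), process the symbols left to right:
Symbol E is a non-terminal. Add FIRST(E) \ {ε} = { 'e', 'n' }
E is not nullable (ε ∉ FIRST(E)), so stop here.
FIRST(E n) = { 'e', 'n' }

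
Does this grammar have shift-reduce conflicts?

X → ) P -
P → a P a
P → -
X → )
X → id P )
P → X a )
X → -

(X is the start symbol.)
Yes — I1: [X → ) .] vs [P → . -]

Augment with X' → X and build the canonical LR(0) collection (I0 = CLOSURE({[X' → . X]}), then GOTO on every symbol after a dot until no new states appear). It has 16 states:
  I0: { [X → . ) P -], [X → . )], [X → . -], [X → . id P )], [X' → . X] }  — shift
  I1: { [P → . -], [P → . X a )], [P → . a P a], [X → ) . P -], [X → ) .], [X → . ) P -], [X → . )], [X → . -], [X → . id P )] }  — shift, reduce
  I2: { [X → - .] }  — reduce
  I3: { [X' → X .] }  — accept
  I4: { [P → . -], [P → . X a )], [P → . a P a], [X → . ) P -], [X → . )], [X → . -], [X → . id P )], [X → id . P )] }  — shift
  I5: { [P → - .], [X → - .] }  — 2 reduces
  I6: { [X → id P . )] }  — shift
  I7: { [P → X . a )] }  — shift
  I8: { [P → . -], [P → . X a )], [P → . a P a], [P → a . P a], [X → . ) P -], [X → . )], [X → . -], [X → . id P )] }  — shift
  I9: { [P → a P . a] }  — shift
  I10: { [P → a P a .] }  — reduce
  I11: { [P → X a . )] }  — shift
  I12: { [P → X a ) .] }  — reduce
  I13: { [X → id P ) .] }  — reduce
  I14: { [X → ) P . -] }  — shift
  I15: { [X → ) P - .] }  — reduce

I1 contains reduce item [X → ) .] and shift items [P → . -], [P → . a P a], [X → . )], [X → . ) P -], [X → . -], [X → . id P )] — shift-reduce conflict.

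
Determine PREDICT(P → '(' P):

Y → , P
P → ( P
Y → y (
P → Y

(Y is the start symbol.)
PREDICT(P → '(' P) = (FIRST(RHS) \ {ε}) ∪ (FOLLOW(P) if ε ∈ FIRST(RHS), i.e. RHS ⇒* ε)
FIRST('(' P) = { '(' }
ε ∉ FIRST('(' P), so FOLLOW(P) is not added.
PREDICT(P → '(' P) = { '(' }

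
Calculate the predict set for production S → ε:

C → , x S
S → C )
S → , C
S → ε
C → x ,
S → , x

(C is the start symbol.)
{ $, ')' }

PREDICT(S → ε) = (FIRST(RHS) \ {ε}) ∪ (FOLLOW(S) if ε ∈ FIRST(RHS), i.e. RHS ⇒* ε)
The right-hand side is ε (FIRST(ε) = { ε }), so the predict set is FOLLOW(S) = { $, ')' }
PREDICT(S → ε) = { $, ')' }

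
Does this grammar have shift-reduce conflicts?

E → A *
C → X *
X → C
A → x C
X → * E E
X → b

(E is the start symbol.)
A shift-reduce conflict occurs when an LR(0) state has both:
  - a complete (reduce) item [A → α .] (dot at the end), and
  - a shift item [B → β . c γ] (dot before a terminal).

Augment with E' → E and build the canonical LR(0) collection (I0 = CLOSURE({[E' → . E]}), then GOTO on every symbol after a dot until no new states appear). It has 12 states:
  I0: { [A → . x C], [E → . A *], [E' → . E] }  — shift
  I1: { [E → A . *] }  — shift
  I2: { [E' → E .] }  — accept
  I3: { [A → x . C], [C → . X *], [X → . * E E], [X → . C], [X → . b] }  — shift
  I4: { [A → . x C], [E → . A *], [X → * . E E] }  — shift
  I5: { [A → x C .], [X → C .] }  — 2 reduces
  I6: { [C → X . *] }  — shift
  I7: { [X → b .] }  — reduce
  I8: { [C → X * .] }  — reduce
  I9: { [A → . x C], [E → . A *], [X → * E . E] }  — shift
  I10: { [X → * E E .] }  — reduce
  I11: { [E → A * .] }  — reduce

No state contains both a complete item and a shift item.

Answer: No shift-reduce conflicts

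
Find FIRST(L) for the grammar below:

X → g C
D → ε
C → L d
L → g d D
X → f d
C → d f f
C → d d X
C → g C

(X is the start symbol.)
To compute FIRST(L), examine every production with L on the left-hand side, reading each right-hand side left to right until a non-nullable symbol is reached.

From L → g d D:
  - g is a terminal: add 'g' and stop

Collecting: FIRST(L) = { 'g' }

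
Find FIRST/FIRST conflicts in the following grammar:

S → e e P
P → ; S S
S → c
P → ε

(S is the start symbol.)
No FIRST/FIRST conflicts.

A FIRST/FIRST conflict occurs when two productions N → α and N → β for the same non-terminal have FIRST(α) ∩ FIRST(β) ≠ ∅ (with ε ∈ FIRST of a nullable right-hand side, so two nullable alternatives also conflict).

Productions for S:
  S → e e P: FIRST = { 'e' }
  S → c: FIRST = { 'c' }
Productions for P:
  P → ; S S: FIRST = { ';' }
  P → ε: FIRST = { ε }

All alternatives of each non-terminal have pairwise disjoint FIRST sets.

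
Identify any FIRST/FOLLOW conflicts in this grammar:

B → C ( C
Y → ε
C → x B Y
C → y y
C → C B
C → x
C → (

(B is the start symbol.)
A FIRST/FOLLOW conflict occurs when a non-terminal N has a nullable alternative N → β (β ⇒* ε) and another alternative N → α with FIRST(α) ∩ FOLLOW(N) ≠ ∅: on such a lookahead the parser cannot decide between expanding α and letting N vanish via β.

Nullable non-terminals: Y.
Y has a nullable alternative but only one production, so nothing to check.

B, C have no nullable alternative, so no FIRST/FOLLOW check is needed there.

No FIRST/FOLLOW conflicts found.

Answer: No FIRST/FOLLOW conflicts.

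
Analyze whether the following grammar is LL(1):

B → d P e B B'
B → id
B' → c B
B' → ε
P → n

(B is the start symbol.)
No. Predict set conflict for B': { 'c' }

A grammar is LL(1) if for each non-terminal N with multiple productions, the predict sets of those productions are pairwise disjoint, where PREDICT(N → α) = (FIRST(α) \ {ε}) ∪ (FOLLOW(N) if α ⇒* ε).

Relevant sets:
  FOLLOW(B') = { $, 'c' }

For B:
  PREDICT(B → d P e B B') = { 'd' }
  PREDICT(B → id) = { 'id' }
For B':
  PREDICT(B' → c B) = { 'c' }
  PREDICT(B' → ε) = { $, 'c' }
P has a single production, so nothing to check there.

Conflict found: Predict set conflict for B': { 'c' }
The grammar is NOT LL(1).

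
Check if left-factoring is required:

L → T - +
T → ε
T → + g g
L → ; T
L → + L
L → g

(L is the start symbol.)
No, left-factoring is not needed

Left-factoring is needed when two productions for the same non-terminal
share a common prefix on the right-hand side.

Productions for L:
  L → T - +
  L → ; T
  L → + L
  L → g
Productions for T:
  T → ε
  T → + g g

No common prefixes found.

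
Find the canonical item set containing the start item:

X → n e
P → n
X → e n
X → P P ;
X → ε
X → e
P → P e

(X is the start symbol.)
{ [P → . P e], [P → . n], [X → . P P ;], [X → . e n], [X → . e], [X → . n e], [X → .], [X' → . X] }

First, augment the grammar with X' → X
I₀ = CLOSURE({ [X' → . X] }):
  [X' → . X] has the dot before X: add [X → . n e], [X → . e n], [X → . P P ;], [X → .], [X → . e]
  [X → . P P ;] has the dot before P: add [P → . n], [P → . P e]
No further items can be added.

I₀ = { [P → . P e], [P → . n], [X → . P P ;], [X → . e n], [X → . e], [X → . n e], [X → .], [X' → . X] }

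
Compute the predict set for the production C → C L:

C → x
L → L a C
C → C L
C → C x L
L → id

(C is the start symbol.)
PREDICT(C → C L) = (FIRST(RHS) \ {ε}) ∪ (FOLLOW(C) if ε ∈ FIRST(RHS), i.e. RHS ⇒* ε)
FIRST(C) = { 'x' }
FIRST(C L) = { 'x' }
ε ∉ FIRST(C L), so FOLLOW(C) is not added.
PREDICT(C → C L) = { 'x' }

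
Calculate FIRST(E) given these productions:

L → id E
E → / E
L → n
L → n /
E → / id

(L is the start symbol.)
To compute FIRST(E), examine every production with E on the left-hand side, reading each right-hand side left to right until a non-nullable symbol is reached.

From E → / E:
  - '/' is a terminal: add '/' and stop
From E → / id:
  - '/' is a terminal: add '/' and stop

Collecting: FIRST(E) = { '/' }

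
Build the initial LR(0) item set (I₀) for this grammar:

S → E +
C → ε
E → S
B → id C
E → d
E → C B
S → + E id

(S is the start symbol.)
{ [C → .], [E → . C B], [E → . S], [E → . d], [S → . + E id], [S → . E +], [S' → . S] }

First, augment the grammar with S' → S
I₀ = CLOSURE({ [S' → . S] }):
  [S' → . S] has the dot before S: add [S → . E +], [S → . + E id]
  [S → . E +] has the dot before E: add [E → . S], [E → . d], [E → . C B]
  [E → . C B] has the dot before C: add [C → .]
No further items can be added.

I₀ = { [C → .], [E → . C B], [E → . S], [E → . d], [S → . + E id], [S → . E +], [S' → . S] }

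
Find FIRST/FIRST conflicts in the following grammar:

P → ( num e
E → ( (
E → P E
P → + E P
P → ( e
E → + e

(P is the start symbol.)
FIRST sets of the non-terminals at (or reachable through a nullable prefix from) the front of some alternative:
  FIRST(P) = { '(', '+' }

Productions for P:
  P → ( num e: FIRST = { '(' }
  P → + E P: FIRST = { '+' }
  P → ( e: FIRST = { '(' }
Productions for E:
  E → ( (: FIRST = { '(' }
  E → P E: FIRST = { '(', '+' }
  E → + e: FIRST = { '+' }

Conflict for P: P → ( num e and P → ( e
  Overlap: { '(' }
Conflict for E: E → ( ( and E → P E
  Overlap: { '(' }
Conflict for E: E → P E and E → + e
  Overlap: { '+' }

Answer: Yes. P → '(' num e / P → '(' e on { '(' }; E → '(' '(' / E → P E on { '(' }; E → P E / E → '+' e on { '+' }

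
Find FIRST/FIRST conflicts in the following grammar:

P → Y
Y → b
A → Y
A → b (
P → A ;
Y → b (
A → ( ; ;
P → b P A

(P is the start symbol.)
A FIRST/FIRST conflict occurs when two productions N → α and N → β for the same non-terminal have FIRST(α) ∩ FIRST(β) ≠ ∅ (with ε ∈ FIRST of a nullable right-hand side, so two nullable alternatives also conflict).

FIRST sets of the non-terminals at (or reachable through a nullable prefix from) the front of some alternative:
  FIRST(Y) = { 'b' }
  FIRST(A) = { '(', 'b' }

Productions for P:
  P → Y: FIRST = { 'b' }
  P → A ;: FIRST = { '(', 'b' }
  P → b P A: FIRST = { 'b' }
Productions for Y:
  Y → b: FIRST = { 'b' }
  Y → b (: FIRST = { 'b' }
Productions for A:
  A → Y: FIRST = { 'b' }
  A → b (: FIRST = { 'b' }
  A → ( ; ;: FIRST = { '(' }

Conflict for P: P → Y and P → A ;
  Overlap: { 'b' }
Conflict for P: P → Y and P → b P A
  Overlap: { 'b' }
Conflict for P: P → A ; and P → b P A
  Overlap: { 'b' }
Conflict for Y: Y → b and Y → b (
  Overlap: { 'b' }
Conflict for A: A → Y and A → b (
  Overlap: { 'b' }

Answer: Yes. P → Y / P → A ';' on { 'b' }; P → Y / P → b P A on { 'b' }; P → A ';' / P → b P A on { 'b' }; Y → b / Y → b '(' on { 'b' }; A → Y / A → b '(' on { 'b' }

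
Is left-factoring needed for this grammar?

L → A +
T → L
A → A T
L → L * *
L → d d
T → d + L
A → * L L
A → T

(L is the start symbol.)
Left-factoring is needed when two productions for the same non-terminal
share a common prefix on the right-hand side.

Productions for L:
  L → A +
  L → L * *
  L → d d
Productions for T:
  T → L
  T → d + L
Productions for A:
  A → A T
  A → * L L
  A → T

No common prefixes found.

Answer: No, left-factoring is not needed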